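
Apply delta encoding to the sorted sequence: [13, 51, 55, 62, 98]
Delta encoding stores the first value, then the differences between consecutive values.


First value: 13
Deltas:
  51 - 13 = 38
  55 - 51 = 4
  62 - 55 = 7
  98 - 62 = 36


Delta encoded: [13, 38, 4, 7, 36]


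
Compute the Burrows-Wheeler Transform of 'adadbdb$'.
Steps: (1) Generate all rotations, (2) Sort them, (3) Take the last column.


Rotations (sorted):
  0: $adadbdb -> last char: b
  1: adadbdb$ -> last char: $
  2: adbdb$ad -> last char: d
  3: b$adadbd -> last char: d
  4: bdb$adad -> last char: d
  5: dadbdb$a -> last char: a
  6: db$adadb -> last char: b
  7: dbdb$ada -> last char: a


BWT = b$dddaba


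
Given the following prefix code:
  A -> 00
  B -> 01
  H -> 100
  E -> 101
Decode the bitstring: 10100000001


Decoding step by step:
Bits 101 -> E
Bits 00 -> A
Bits 00 -> A
Bits 00 -> A
Bits 01 -> B


Decoded message: EAAAB


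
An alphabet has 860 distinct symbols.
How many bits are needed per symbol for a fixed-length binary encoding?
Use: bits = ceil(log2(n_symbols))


log2(860) = 9.7482
Bracket: 2^9 = 512 < 860 <= 2^10 = 1024
So ceil(log2(860)) = 10

bits = ceil(log2(860)) = ceil(9.7482) = 10 bits


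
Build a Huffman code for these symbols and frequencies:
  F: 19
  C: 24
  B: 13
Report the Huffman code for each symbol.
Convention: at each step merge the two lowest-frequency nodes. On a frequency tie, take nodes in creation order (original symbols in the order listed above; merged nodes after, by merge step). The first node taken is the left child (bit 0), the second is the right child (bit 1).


Huffman tree construction:
Step 1: Merge B(13) + F(19) = 32
Step 2: Merge C(24) + (B+F)(32) = 56
Read each symbol's code off the tree from the root (left child = 0, right child = 1).

Codes:
  F: 11 (length 2)
  C: 0 (length 1)
  B: 10 (length 2)
Average code length: 88/56 = 1.5714 bits/symbol


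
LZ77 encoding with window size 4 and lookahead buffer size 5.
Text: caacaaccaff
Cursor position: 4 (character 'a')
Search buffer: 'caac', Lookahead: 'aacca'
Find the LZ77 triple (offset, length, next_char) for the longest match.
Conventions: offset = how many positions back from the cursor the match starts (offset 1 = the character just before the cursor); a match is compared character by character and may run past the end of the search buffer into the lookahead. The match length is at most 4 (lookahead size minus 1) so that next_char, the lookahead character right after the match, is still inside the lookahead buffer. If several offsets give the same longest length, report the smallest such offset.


Try each offset into the search buffer:
  offset=1 (pos 3, char 'c'): match length 0
  offset=2 (pos 2, char 'a'): match length 1
  offset=3 (pos 1, char 'a'): match length 3
  offset=4 (pos 0, char 'c'): match length 0
Longest match has length 3 at offset 3.
next_char = character at position 4 + 3 = 7 -> 'c'

Best match: offset=3, length=3 (matching 'aac' starting at position 1)
LZ77 triple: (3, 3, 'c')


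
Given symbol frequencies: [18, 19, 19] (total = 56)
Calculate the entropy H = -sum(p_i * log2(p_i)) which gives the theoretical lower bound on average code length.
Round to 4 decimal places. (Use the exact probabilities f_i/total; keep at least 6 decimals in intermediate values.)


Per-symbol terms -p_i * log2(p_i) with p_i = f_i/56:
  p = 18/56 = 0.321429: log2(p) = -1.637430, -p*log2(p) = 0.526317
  p = 19/56 = 0.339286: log2(p) = -1.559427, -p*log2(p) = 0.529091
  p = 19/56 = 0.339286: log2(p) = -1.559427, -p*log2(p) = 0.529091
H = 0.526317 + 0.529091 + 0.529091 = 1.584499

H = 1.5845 bits/symbol


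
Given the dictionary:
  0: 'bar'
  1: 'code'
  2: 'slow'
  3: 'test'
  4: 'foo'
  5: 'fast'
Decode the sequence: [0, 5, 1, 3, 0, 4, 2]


Look up each index in the dictionary:
  0 -> 'bar'
  5 -> 'fast'
  1 -> 'code'
  3 -> 'test'
  0 -> 'bar'
  4 -> 'foo'
  2 -> 'slow'

Decoded: "bar fast code test bar foo slow"


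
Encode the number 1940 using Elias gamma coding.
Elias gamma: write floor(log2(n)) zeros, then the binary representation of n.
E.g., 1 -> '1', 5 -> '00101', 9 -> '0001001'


num_bits = floor(log2(1940)) + 1 = 11
leading_zeros = num_bits - 1 = 10
binary(1940) = 11110010100

Elias gamma(1940) = '0000000000' + '11110010100' = 000000000011110010100 (21 bits)


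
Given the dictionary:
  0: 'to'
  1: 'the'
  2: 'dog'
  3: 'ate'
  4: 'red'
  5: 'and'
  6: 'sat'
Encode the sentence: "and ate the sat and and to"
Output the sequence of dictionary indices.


Look up each word in the dictionary:
  'and' -> 5
  'ate' -> 3
  'the' -> 1
  'sat' -> 6
  'and' -> 5
  'and' -> 5
  'to' -> 0

Encoded: [5, 3, 1, 6, 5, 5, 0]


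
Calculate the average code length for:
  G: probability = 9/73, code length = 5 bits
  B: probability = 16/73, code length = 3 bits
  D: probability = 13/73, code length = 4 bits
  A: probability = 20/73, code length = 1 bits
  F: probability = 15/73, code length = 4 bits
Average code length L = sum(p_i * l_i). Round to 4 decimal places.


Weighted contributions p_i * l_i:
  G: (9/73) * 5 = 45/73
  B: (16/73) * 3 = 48/73
  D: (13/73) * 4 = 52/73
  A: (20/73) * 1 = 20/73
  F: (15/73) * 4 = 60/73
Sum = (45 + 48 + 52 + 20 + 60)/73 = 225/73

L = 225/73 = 3.0822 bits/symbol


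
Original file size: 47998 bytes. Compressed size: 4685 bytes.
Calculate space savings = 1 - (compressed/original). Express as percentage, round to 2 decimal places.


ratio = compressed/original = 4685/47998 = 0.097608
savings = 1 - ratio = 1 - 0.097608 = 0.902392
as a percentage: 0.902392 * 100 = 90.24%

Space savings = 1 - 4685/47998 = 90.24%


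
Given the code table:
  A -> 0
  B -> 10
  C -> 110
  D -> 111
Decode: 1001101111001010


Decoding:
10 -> B
0 -> A
110 -> C
111 -> D
10 -> B
0 -> A
10 -> B
10 -> B


Result: BACDBABB


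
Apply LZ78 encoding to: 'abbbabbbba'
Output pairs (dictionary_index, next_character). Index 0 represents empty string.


LZ78 encoding steps:
Dictionary: {0: ''}
Step 1: w='' (idx 0), next='a' -> output (0, 'a'), add 'a' as idx 1
Step 2: w='' (idx 0), next='b' -> output (0, 'b'), add 'b' as idx 2
Step 3: w='b' (idx 2), next='b' -> output (2, 'b'), add 'bb' as idx 3
Step 4: w='a' (idx 1), next='b' -> output (1, 'b'), add 'ab' as idx 4
Step 5: w='bb' (idx 3), next='b' -> output (3, 'b'), add 'bbb' as idx 5
Step 6: w='a' (idx 1), end of input -> output (1, '')


Encoded: [(0, 'a'), (0, 'b'), (2, 'b'), (1, 'b'), (3, 'b'), (1, '')]


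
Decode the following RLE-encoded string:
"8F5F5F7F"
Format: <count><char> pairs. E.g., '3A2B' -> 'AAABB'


Expanding each <count><char> pair:
  8F -> 'FFFFFFFF'
  5F -> 'FFFFF'
  5F -> 'FFFFF'
  7F -> 'FFFFFFF'

Decoded = FFFFFFFFFFFFFFFFFFFFFFFFF


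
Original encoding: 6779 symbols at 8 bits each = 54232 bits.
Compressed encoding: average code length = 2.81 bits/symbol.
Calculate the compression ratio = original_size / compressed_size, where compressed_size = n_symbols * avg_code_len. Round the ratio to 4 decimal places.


original_size = n_symbols * orig_bits = 6779 * 8 = 54232 bits
compressed_size = n_symbols * avg_code_len = 6779 * 2.81 = 19048.99 bits
ratio = original_size / compressed_size = 54232 / 19048.99 = 2.847

Compression ratio = 2.847


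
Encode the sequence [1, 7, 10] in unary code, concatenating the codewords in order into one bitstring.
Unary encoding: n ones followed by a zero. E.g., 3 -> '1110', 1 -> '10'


Encode each number as n ones followed by a terminating 0:
  1 -> 10 (2 bits)
  7 -> 11111110 (8 bits)
  10 -> 11111111110 (11 bits)
Total length = 2 + 8 + 11 = 21 bits.

Unary([1, 7, 10]) = 101111111011111111110 (21 bits)


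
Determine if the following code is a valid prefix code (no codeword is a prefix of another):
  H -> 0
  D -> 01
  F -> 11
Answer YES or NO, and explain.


Checking each pair (does one codeword prefix another?):
  H='0' vs D='01': prefix -- VIOLATION

NO -- this is NOT a valid prefix code. H (0) is a prefix of D (01).


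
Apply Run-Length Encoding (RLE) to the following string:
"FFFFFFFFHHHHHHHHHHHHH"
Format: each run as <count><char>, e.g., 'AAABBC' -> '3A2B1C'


Scanning runs left to right:
  i=0: run of 'F' x 8 -> '8F'
  i=8: run of 'H' x 13 -> '13H'

RLE = 8F13H


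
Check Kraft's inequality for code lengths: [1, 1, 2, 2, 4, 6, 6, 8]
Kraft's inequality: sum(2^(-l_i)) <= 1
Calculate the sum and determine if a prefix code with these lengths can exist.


Sum = 2^(-1) + 2^(-1) + 2^(-2) + 2^(-2) + 2^(-4) + 2^(-6) + 2^(-6) + 2^(-8)
    = 0.5 + 0.5 + 0.25 + 0.25 + 0.0625 + 0.015625 + 0.015625 + 0.00390625
    = 409/256 = 1.59765625
Since 1.59765625 > 1, Kraft's inequality is NOT satisfied.
A prefix code with these lengths CANNOT exist.

Kraft sum = 1.59765625. Not satisfied.


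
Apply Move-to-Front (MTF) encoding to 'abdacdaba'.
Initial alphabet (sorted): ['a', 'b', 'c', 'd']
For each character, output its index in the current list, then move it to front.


MTF encoding:
'a': index 0 in ['a', 'b', 'c', 'd'] -> ['a', 'b', 'c', 'd']
'b': index 1 in ['a', 'b', 'c', 'd'] -> ['b', 'a', 'c', 'd']
'd': index 3 in ['b', 'a', 'c', 'd'] -> ['d', 'b', 'a', 'c']
'a': index 2 in ['d', 'b', 'a', 'c'] -> ['a', 'd', 'b', 'c']
'c': index 3 in ['a', 'd', 'b', 'c'] -> ['c', 'a', 'd', 'b']
'd': index 2 in ['c', 'a', 'd', 'b'] -> ['d', 'c', 'a', 'b']
'a': index 2 in ['d', 'c', 'a', 'b'] -> ['a', 'd', 'c', 'b']
'b': index 3 in ['a', 'd', 'c', 'b'] -> ['b', 'a', 'd', 'c']
'a': index 1 in ['b', 'a', 'd', 'c'] -> ['a', 'b', 'd', 'c']


Output: [0, 1, 3, 2, 3, 2, 2, 3, 1]


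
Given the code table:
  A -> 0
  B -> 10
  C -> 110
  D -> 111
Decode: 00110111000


Decoding:
0 -> A
0 -> A
110 -> C
111 -> D
0 -> A
0 -> A
0 -> A


Result: AACDAAA


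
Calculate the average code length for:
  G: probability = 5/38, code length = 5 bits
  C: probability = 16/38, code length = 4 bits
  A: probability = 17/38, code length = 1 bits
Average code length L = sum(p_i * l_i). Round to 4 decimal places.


Weighted contributions p_i * l_i:
  G: (5/38) * 5 = 25/38
  C: (16/38) * 4 = 64/38
  A: (17/38) * 1 = 17/38
Sum = (25 + 64 + 17)/38 = 106/38

L = 106/38 = 2.7895 bits/symbol


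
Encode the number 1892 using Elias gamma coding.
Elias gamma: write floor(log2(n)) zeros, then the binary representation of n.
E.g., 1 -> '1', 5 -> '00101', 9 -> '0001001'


num_bits = floor(log2(1892)) + 1 = 11
leading_zeros = num_bits - 1 = 10
binary(1892) = 11101100100

Elias gamma(1892) = '0000000000' + '11101100100' = 000000000011101100100 (21 bits)


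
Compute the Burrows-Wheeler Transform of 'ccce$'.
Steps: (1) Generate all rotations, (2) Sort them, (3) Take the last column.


Rotations (sorted):
  0: $ccce -> last char: e
  1: ccce$ -> last char: $
  2: cce$c -> last char: c
  3: ce$cc -> last char: c
  4: e$ccc -> last char: c


BWT = e$ccc


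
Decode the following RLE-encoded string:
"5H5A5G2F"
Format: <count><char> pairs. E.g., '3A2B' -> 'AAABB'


Expanding each <count><char> pair:
  5H -> 'HHHHH'
  5A -> 'AAAAA'
  5G -> 'GGGGG'
  2F -> 'FF'

Decoded = HHHHHAAAAAGGGGGFF


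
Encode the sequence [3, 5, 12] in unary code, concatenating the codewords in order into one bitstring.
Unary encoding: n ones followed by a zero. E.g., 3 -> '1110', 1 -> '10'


Encode each number as n ones followed by a terminating 0:
  3 -> 1110 (4 bits)
  5 -> 111110 (6 bits)
  12 -> 1111111111110 (13 bits)
Total length = 4 + 6 + 13 = 23 bits.

Unary([3, 5, 12]) = 11101111101111111111110 (23 bits)


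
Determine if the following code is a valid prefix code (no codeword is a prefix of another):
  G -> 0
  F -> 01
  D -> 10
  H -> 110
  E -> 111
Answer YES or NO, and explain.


Checking each pair (does one codeword prefix another?):
  G='0' vs F='01': prefix -- VIOLATION

NO -- this is NOT a valid prefix code. G (0) is a prefix of F (01).


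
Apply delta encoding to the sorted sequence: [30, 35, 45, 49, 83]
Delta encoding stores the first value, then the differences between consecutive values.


First value: 30
Deltas:
  35 - 30 = 5
  45 - 35 = 10
  49 - 45 = 4
  83 - 49 = 34


Delta encoded: [30, 5, 10, 4, 34]


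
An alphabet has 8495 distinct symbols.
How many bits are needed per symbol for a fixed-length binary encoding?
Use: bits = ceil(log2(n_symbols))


log2(8495) = 13.0524
Bracket: 2^13 = 8192 < 8495 <= 2^14 = 16384
So ceil(log2(8495)) = 14

bits = ceil(log2(8495)) = ceil(13.0524) = 14 bits


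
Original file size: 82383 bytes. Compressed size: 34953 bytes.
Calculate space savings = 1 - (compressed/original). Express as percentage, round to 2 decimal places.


ratio = compressed/original = 34953/82383 = 0.424274
savings = 1 - ratio = 1 - 0.424274 = 0.575726
as a percentage: 0.575726 * 100 = 57.57%

Space savings = 1 - 34953/82383 = 57.57%


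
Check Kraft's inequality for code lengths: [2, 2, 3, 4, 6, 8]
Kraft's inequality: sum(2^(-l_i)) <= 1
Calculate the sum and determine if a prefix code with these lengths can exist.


Sum = 2^(-2) + 2^(-2) + 2^(-3) + 2^(-4) + 2^(-6) + 2^(-8)
    = 0.25 + 0.25 + 0.125 + 0.0625 + 0.015625 + 0.00390625
    = 181/256 = 0.70703125
Since 0.70703125 <= 1, Kraft's inequality IS satisfied.
A prefix code with these lengths CAN exist.

Kraft sum = 0.70703125. Satisfied.


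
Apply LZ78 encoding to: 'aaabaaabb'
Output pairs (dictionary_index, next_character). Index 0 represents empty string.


LZ78 encoding steps:
Dictionary: {0: ''}
Step 1: w='' (idx 0), next='a' -> output (0, 'a'), add 'a' as idx 1
Step 2: w='a' (idx 1), next='a' -> output (1, 'a'), add 'aa' as idx 2
Step 3: w='' (idx 0), next='b' -> output (0, 'b'), add 'b' as idx 3
Step 4: w='aa' (idx 2), next='a' -> output (2, 'a'), add 'aaa' as idx 4
Step 5: w='b' (idx 3), next='b' -> output (3, 'b'), add 'bb' as idx 5


Encoded: [(0, 'a'), (1, 'a'), (0, 'b'), (2, 'a'), (3, 'b')]


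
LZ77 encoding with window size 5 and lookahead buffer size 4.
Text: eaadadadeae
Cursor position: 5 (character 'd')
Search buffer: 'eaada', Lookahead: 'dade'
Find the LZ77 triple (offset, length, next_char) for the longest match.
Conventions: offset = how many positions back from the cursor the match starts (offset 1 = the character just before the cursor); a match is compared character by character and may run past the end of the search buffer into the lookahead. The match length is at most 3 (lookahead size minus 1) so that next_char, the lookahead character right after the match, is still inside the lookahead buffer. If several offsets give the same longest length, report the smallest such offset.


Try each offset into the search buffer:
  offset=1 (pos 4, char 'a'): match length 0
  offset=2 (pos 3, char 'd'): match length 3
  offset=3 (pos 2, char 'a'): match length 0
  offset=4 (pos 1, char 'a'): match length 0
  offset=5 (pos 0, char 'e'): match length 0
Longest match has length 3 at offset 2.
next_char = character at position 5 + 3 = 8 -> 'e'

Best match: offset=2, length=3 (matching 'dad' starting at position 3)
LZ77 triple: (2, 3, 'e')


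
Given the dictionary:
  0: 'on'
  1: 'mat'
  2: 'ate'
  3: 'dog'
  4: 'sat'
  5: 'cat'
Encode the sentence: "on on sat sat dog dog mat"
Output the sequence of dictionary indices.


Look up each word in the dictionary:
  'on' -> 0
  'on' -> 0
  'sat' -> 4
  'sat' -> 4
  'dog' -> 3
  'dog' -> 3
  'mat' -> 1

Encoded: [0, 0, 4, 4, 3, 3, 1]


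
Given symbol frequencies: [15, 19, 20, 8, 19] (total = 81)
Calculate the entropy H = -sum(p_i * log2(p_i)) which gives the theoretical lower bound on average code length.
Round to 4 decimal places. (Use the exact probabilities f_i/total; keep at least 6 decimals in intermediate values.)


Per-symbol terms -p_i * log2(p_i) with p_i = f_i/81:
  p = 15/81 = 0.185185: log2(p) = -2.432959, -p*log2(p) = 0.450548
  p = 19/81 = 0.234568: log2(p) = -2.091922, -p*log2(p) = 0.490698
  p = 20/81 = 0.246914: log2(p) = -2.017922, -p*log2(p) = 0.498252
  p = 8/81 = 0.098765: log2(p) = -3.339850, -p*log2(p) = 0.329862
  p = 19/81 = 0.234568: log2(p) = -2.091922, -p*log2(p) = 0.490698
H = 0.450548 + 0.490698 + 0.498252 + 0.329862 + 0.490698 = 2.260058

H = 2.2601 bits/symbol


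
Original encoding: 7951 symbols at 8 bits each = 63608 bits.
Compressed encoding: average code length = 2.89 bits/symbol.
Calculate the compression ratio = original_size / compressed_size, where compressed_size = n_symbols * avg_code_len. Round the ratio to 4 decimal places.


original_size = n_symbols * orig_bits = 7951 * 8 = 63608 bits
compressed_size = n_symbols * avg_code_len = 7951 * 2.89 = 22978.39 bits
ratio = original_size / compressed_size = 63608 / 22978.39 = 2.7682

Compression ratio = 2.7682


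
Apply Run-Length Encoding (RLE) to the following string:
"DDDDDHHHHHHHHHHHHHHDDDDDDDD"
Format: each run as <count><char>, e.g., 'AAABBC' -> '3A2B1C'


Scanning runs left to right:
  i=0: run of 'D' x 5 -> '5D'
  i=5: run of 'H' x 14 -> '14H'
  i=19: run of 'D' x 8 -> '8D'

RLE = 5D14H8D


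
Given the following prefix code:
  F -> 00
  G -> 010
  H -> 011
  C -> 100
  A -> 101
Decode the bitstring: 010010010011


Decoding step by step:
Bits 010 -> G
Bits 010 -> G
Bits 010 -> G
Bits 011 -> H


Decoded message: GGGH


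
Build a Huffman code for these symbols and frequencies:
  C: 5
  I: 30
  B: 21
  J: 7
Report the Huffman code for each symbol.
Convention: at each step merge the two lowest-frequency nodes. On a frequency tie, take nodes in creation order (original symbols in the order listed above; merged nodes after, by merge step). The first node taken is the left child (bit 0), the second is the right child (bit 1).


Huffman tree construction:
Step 1: Merge C(5) + J(7) = 12
Step 2: Merge (C+J)(12) + B(21) = 33
Step 3: Merge I(30) + ((C+J)+B)(33) = 63
Read each symbol's code off the tree from the root (left child = 0, right child = 1).

Codes:
  C: 100 (length 3)
  I: 0 (length 1)
  B: 11 (length 2)
  J: 101 (length 3)
Average code length: 108/63 = 1.7143 bits/symbol


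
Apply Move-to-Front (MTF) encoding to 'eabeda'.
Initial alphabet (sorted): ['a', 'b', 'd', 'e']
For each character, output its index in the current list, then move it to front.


MTF encoding:
'e': index 3 in ['a', 'b', 'd', 'e'] -> ['e', 'a', 'b', 'd']
'a': index 1 in ['e', 'a', 'b', 'd'] -> ['a', 'e', 'b', 'd']
'b': index 2 in ['a', 'e', 'b', 'd'] -> ['b', 'a', 'e', 'd']
'e': index 2 in ['b', 'a', 'e', 'd'] -> ['e', 'b', 'a', 'd']
'd': index 3 in ['e', 'b', 'a', 'd'] -> ['d', 'e', 'b', 'a']
'a': index 3 in ['d', 'e', 'b', 'a'] -> ['a', 'd', 'e', 'b']


Output: [3, 1, 2, 2, 3, 3]


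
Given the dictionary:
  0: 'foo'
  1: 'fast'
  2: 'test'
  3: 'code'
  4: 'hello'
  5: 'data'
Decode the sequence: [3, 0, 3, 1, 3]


Look up each index in the dictionary:
  3 -> 'code'
  0 -> 'foo'
  3 -> 'code'
  1 -> 'fast'
  3 -> 'code'

Decoded: "code foo code fast code"


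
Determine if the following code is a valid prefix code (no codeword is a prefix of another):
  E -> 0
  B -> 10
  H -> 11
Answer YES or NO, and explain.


Checking each pair (does one codeword prefix another?):
  E='0' vs B='10': no prefix
  E='0' vs H='11': no prefix
  B='10' vs E='0': no prefix
  B='10' vs H='11': no prefix
  H='11' vs E='0': no prefix
  H='11' vs B='10': no prefix
No violation found over all pairs.

YES -- this is a valid prefix code. No codeword is a prefix of any other codeword.


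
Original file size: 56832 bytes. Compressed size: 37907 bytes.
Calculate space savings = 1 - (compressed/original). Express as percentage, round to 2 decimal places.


ratio = compressed/original = 37907/56832 = 0.667001
savings = 1 - ratio = 1 - 0.667001 = 0.332999
as a percentage: 0.332999 * 100 = 33.3%

Space savings = 1 - 37907/56832 = 33.3%


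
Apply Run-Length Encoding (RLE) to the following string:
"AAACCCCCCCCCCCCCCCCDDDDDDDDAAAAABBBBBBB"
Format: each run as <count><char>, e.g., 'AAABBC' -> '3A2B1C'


Scanning runs left to right:
  i=0: run of 'A' x 3 -> '3A'
  i=3: run of 'C' x 16 -> '16C'
  i=19: run of 'D' x 8 -> '8D'
  i=27: run of 'A' x 5 -> '5A'
  i=32: run of 'B' x 7 -> '7B'

RLE = 3A16C8D5A7B


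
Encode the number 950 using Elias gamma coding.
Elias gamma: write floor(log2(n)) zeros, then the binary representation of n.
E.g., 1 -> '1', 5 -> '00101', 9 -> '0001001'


num_bits = floor(log2(950)) + 1 = 10
leading_zeros = num_bits - 1 = 9
binary(950) = 1110110110

Elias gamma(950) = '000000000' + '1110110110' = 0000000001110110110 (19 bits)


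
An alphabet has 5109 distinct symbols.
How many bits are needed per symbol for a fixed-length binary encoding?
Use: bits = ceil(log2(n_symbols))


log2(5109) = 12.3188
Bracket: 2^12 = 4096 < 5109 <= 2^13 = 8192
So ceil(log2(5109)) = 13

bits = ceil(log2(5109)) = ceil(12.3188) = 13 bits


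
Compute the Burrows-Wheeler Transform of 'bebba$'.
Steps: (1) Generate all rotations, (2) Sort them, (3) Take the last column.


Rotations (sorted):
  0: $bebba -> last char: a
  1: a$bebb -> last char: b
  2: ba$beb -> last char: b
  3: bba$be -> last char: e
  4: bebba$ -> last char: $
  5: ebba$b -> last char: b


BWT = abbe$b


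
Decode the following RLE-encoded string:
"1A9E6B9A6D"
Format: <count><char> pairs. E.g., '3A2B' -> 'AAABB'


Expanding each <count><char> pair:
  1A -> 'A'
  9E -> 'EEEEEEEEE'
  6B -> 'BBBBBB'
  9A -> 'AAAAAAAAA'
  6D -> 'DDDDDD'

Decoded = AEEEEEEEEEBBBBBBAAAAAAAAADDDDDD


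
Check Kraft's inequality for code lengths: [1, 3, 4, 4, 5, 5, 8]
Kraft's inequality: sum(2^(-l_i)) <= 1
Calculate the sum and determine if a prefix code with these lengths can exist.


Sum = 2^(-1) + 2^(-3) + 2^(-4) + 2^(-4) + 2^(-5) + 2^(-5) + 2^(-8)
    = 0.5 + 0.125 + 0.0625 + 0.0625 + 0.03125 + 0.03125 + 0.00390625
    = 209/256 = 0.81640625
Since 0.81640625 <= 1, Kraft's inequality IS satisfied.
A prefix code with these lengths CAN exist.

Kraft sum = 0.81640625. Satisfied.


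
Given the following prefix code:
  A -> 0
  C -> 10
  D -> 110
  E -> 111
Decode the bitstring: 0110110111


Decoding step by step:
Bits 0 -> A
Bits 110 -> D
Bits 110 -> D
Bits 111 -> E


Decoded message: ADDE


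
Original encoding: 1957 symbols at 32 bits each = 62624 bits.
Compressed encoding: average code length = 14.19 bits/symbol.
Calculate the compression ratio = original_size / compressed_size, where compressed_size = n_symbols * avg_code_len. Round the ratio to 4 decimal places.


original_size = n_symbols * orig_bits = 1957 * 32 = 62624 bits
compressed_size = n_symbols * avg_code_len = 1957 * 14.19 = 27769.83 bits
ratio = original_size / compressed_size = 62624 / 27769.83 = 2.2551

Compression ratio = 2.2551


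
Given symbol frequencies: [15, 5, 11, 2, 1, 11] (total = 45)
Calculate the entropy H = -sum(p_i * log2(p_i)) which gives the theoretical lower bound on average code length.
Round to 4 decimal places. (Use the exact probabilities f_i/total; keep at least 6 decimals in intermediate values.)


Per-symbol terms -p_i * log2(p_i) with p_i = f_i/45:
  p = 15/45 = 0.333333: log2(p) = -1.584963, -p*log2(p) = 0.528321
  p = 5/45 = 0.111111: log2(p) = -3.169925, -p*log2(p) = 0.352214
  p = 11/45 = 0.244444: log2(p) = -2.032421, -p*log2(p) = 0.496814
  p = 2/45 = 0.044444: log2(p) = -4.491853, -p*log2(p) = 0.199638
  p = 1/45 = 0.022222: log2(p) = -5.491853, -p*log2(p) = 0.122041
  p = 11/45 = 0.244444: log2(p) = -2.032421, -p*log2(p) = 0.496814
H = 0.528321 + 0.352214 + 0.496814 + 0.199638 + 0.122041 + 0.496814 = 2.195842

H = 2.1958 bits/symbol


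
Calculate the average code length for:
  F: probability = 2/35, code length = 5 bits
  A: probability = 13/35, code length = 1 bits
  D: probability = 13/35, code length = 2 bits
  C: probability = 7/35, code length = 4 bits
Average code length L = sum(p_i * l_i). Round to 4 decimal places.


Weighted contributions p_i * l_i:
  F: (2/35) * 5 = 10/35
  A: (13/35) * 1 = 13/35
  D: (13/35) * 2 = 26/35
  C: (7/35) * 4 = 28/35
Sum = (10 + 13 + 26 + 28)/35 = 77/35

L = 77/35 = 2.2000 bits/symbol


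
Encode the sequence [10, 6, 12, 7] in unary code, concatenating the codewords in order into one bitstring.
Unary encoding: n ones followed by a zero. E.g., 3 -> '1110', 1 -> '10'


Encode each number as n ones followed by a terminating 0:
  10 -> 11111111110 (11 bits)
  6 -> 1111110 (7 bits)
  12 -> 1111111111110 (13 bits)
  7 -> 11111110 (8 bits)
Total length = 11 + 7 + 13 + 8 = 39 bits.

Unary([10, 6, 12, 7]) = 111111111101111110111111111111011111110 (39 bits)


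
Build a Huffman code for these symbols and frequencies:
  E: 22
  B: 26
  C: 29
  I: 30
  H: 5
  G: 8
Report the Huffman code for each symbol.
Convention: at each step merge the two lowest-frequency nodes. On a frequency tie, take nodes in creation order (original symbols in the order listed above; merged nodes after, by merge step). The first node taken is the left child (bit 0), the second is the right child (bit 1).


Huffman tree construction:
Step 1: Merge H(5) + G(8) = 13
Step 2: Merge (H+G)(13) + E(22) = 35
Step 3: Merge B(26) + C(29) = 55
Step 4: Merge I(30) + ((H+G)+E)(35) = 65
Step 5: Merge (B+C)(55) + (I+((H+G)+E))(65) = 120
Read each symbol's code off the tree from the root (left child = 0, right child = 1).

Codes:
  E: 111 (length 3)
  B: 00 (length 2)
  C: 01 (length 2)
  I: 10 (length 2)
  H: 1100 (length 4)
  G: 1101 (length 4)
Average code length: 288/120 = 2.4000 bits/symbol


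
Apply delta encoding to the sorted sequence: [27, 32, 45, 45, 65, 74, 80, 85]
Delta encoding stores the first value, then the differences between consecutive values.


First value: 27
Deltas:
  32 - 27 = 5
  45 - 32 = 13
  45 - 45 = 0
  65 - 45 = 20
  74 - 65 = 9
  80 - 74 = 6
  85 - 80 = 5


Delta encoded: [27, 5, 13, 0, 20, 9, 6, 5]


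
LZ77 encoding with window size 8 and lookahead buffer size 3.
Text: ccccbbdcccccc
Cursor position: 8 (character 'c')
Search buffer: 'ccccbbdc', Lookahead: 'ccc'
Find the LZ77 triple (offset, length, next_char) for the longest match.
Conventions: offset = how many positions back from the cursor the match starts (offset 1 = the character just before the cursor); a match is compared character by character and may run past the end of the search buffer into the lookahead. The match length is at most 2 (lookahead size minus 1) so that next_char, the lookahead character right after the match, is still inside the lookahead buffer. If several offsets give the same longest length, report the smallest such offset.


Try each offset into the search buffer:
  offset=1 (pos 7, char 'c'): match length 2
  offset=2 (pos 6, char 'd'): match length 0
  offset=3 (pos 5, char 'b'): match length 0
  offset=4 (pos 4, char 'b'): match length 0
  offset=5 (pos 3, char 'c'): match length 1
  offset=6 (pos 2, char 'c'): match length 2
  offset=7 (pos 1, char 'c'): match length 2
  offset=8 (pos 0, char 'c'): match length 2
Longest match has length 2, found at offsets 1, 6, 7, 8; take the smallest, offset 1.
next_char = character at position 8 + 2 = 10 -> 'c'

Best match: offset=1, length=2 (matching 'cc' starting at position 7)
LZ77 triple: (1, 2, 'c')


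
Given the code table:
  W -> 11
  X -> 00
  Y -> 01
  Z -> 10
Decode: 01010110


Decoding:
01 -> Y
01 -> Y
01 -> Y
10 -> Z


Result: YYYZ


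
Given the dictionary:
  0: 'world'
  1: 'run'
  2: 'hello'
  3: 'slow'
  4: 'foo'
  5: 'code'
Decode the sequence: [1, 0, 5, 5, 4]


Look up each index in the dictionary:
  1 -> 'run'
  0 -> 'world'
  5 -> 'code'
  5 -> 'code'
  4 -> 'foo'

Decoded: "run world code code foo"


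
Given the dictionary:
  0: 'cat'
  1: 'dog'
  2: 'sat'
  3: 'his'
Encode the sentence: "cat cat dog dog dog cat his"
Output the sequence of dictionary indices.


Look up each word in the dictionary:
  'cat' -> 0
  'cat' -> 0
  'dog' -> 1
  'dog' -> 1
  'dog' -> 1
  'cat' -> 0
  'his' -> 3

Encoded: [0, 0, 1, 1, 1, 0, 3]


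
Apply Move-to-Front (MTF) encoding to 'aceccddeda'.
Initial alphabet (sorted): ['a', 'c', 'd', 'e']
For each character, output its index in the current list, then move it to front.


MTF encoding:
'a': index 0 in ['a', 'c', 'd', 'e'] -> ['a', 'c', 'd', 'e']
'c': index 1 in ['a', 'c', 'd', 'e'] -> ['c', 'a', 'd', 'e']
'e': index 3 in ['c', 'a', 'd', 'e'] -> ['e', 'c', 'a', 'd']
'c': index 1 in ['e', 'c', 'a', 'd'] -> ['c', 'e', 'a', 'd']
'c': index 0 in ['c', 'e', 'a', 'd'] -> ['c', 'e', 'a', 'd']
'd': index 3 in ['c', 'e', 'a', 'd'] -> ['d', 'c', 'e', 'a']
'd': index 0 in ['d', 'c', 'e', 'a'] -> ['d', 'c', 'e', 'a']
'e': index 2 in ['d', 'c', 'e', 'a'] -> ['e', 'd', 'c', 'a']
'd': index 1 in ['e', 'd', 'c', 'a'] -> ['d', 'e', 'c', 'a']
'a': index 3 in ['d', 'e', 'c', 'a'] -> ['a', 'd', 'e', 'c']


Output: [0, 1, 3, 1, 0, 3, 0, 2, 1, 3]


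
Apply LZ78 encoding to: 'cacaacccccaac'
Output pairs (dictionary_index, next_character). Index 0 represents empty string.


LZ78 encoding steps:
Dictionary: {0: ''}
Step 1: w='' (idx 0), next='c' -> output (0, 'c'), add 'c' as idx 1
Step 2: w='' (idx 0), next='a' -> output (0, 'a'), add 'a' as idx 2
Step 3: w='c' (idx 1), next='a' -> output (1, 'a'), add 'ca' as idx 3
Step 4: w='a' (idx 2), next='c' -> output (2, 'c'), add 'ac' as idx 4
Step 5: w='c' (idx 1), next='c' -> output (1, 'c'), add 'cc' as idx 5
Step 6: w='cc' (idx 5), next='a' -> output (5, 'a'), add 'cca' as idx 6
Step 7: w='ac' (idx 4), end of input -> output (4, '')


Encoded: [(0, 'c'), (0, 'a'), (1, 'a'), (2, 'c'), (1, 'c'), (5, 'a'), (4, '')]


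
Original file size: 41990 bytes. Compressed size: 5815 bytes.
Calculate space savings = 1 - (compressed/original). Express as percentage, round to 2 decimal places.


ratio = compressed/original = 5815/41990 = 0.138485
savings = 1 - ratio = 1 - 0.138485 = 0.861515
as a percentage: 0.861515 * 100 = 86.15%

Space savings = 1 - 5815/41990 = 86.15%


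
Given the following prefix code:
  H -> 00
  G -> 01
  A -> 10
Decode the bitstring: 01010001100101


Decoding step by step:
Bits 01 -> G
Bits 01 -> G
Bits 00 -> H
Bits 01 -> G
Bits 10 -> A
Bits 01 -> G
Bits 01 -> G


Decoded message: GGHGAGG


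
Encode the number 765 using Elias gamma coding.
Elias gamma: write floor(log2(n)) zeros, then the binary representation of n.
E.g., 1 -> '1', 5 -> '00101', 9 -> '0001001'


num_bits = floor(log2(765)) + 1 = 10
leading_zeros = num_bits - 1 = 9
binary(765) = 1011111101

Elias gamma(765) = '000000000' + '1011111101' = 0000000001011111101 (19 bits)


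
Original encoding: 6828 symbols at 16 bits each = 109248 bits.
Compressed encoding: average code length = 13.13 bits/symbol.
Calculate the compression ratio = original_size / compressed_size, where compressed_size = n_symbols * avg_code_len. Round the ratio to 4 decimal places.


original_size = n_symbols * orig_bits = 6828 * 16 = 109248 bits
compressed_size = n_symbols * avg_code_len = 6828 * 13.13 = 89651.64 bits
ratio = original_size / compressed_size = 109248 / 89651.64 = 1.2186

Compression ratio = 1.2186


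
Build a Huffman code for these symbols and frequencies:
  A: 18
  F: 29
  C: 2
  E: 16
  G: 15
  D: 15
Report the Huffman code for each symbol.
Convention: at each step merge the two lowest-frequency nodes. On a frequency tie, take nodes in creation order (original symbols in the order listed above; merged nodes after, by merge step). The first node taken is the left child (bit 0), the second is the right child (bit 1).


Huffman tree construction:
Step 1: Merge C(2) + G(15) = 17
Step 2: Merge D(15) + E(16) = 31
Step 3: Merge (C+G)(17) + A(18) = 35
Step 4: Merge F(29) + (D+E)(31) = 60
Step 5: Merge ((C+G)+A)(35) + (F+(D+E))(60) = 95
Read each symbol's code off the tree from the root (left child = 0, right child = 1).

Codes:
  A: 01 (length 2)
  F: 10 (length 2)
  C: 000 (length 3)
  E: 111 (length 3)
  G: 001 (length 3)
  D: 110 (length 3)
Average code length: 238/95 = 2.5053 bits/symbol


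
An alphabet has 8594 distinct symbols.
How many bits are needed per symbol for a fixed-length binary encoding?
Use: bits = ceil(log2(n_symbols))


log2(8594) = 13.0691
Bracket: 2^13 = 8192 < 8594 <= 2^14 = 16384
So ceil(log2(8594)) = 14

bits = ceil(log2(8594)) = ceil(13.0691) = 14 bits


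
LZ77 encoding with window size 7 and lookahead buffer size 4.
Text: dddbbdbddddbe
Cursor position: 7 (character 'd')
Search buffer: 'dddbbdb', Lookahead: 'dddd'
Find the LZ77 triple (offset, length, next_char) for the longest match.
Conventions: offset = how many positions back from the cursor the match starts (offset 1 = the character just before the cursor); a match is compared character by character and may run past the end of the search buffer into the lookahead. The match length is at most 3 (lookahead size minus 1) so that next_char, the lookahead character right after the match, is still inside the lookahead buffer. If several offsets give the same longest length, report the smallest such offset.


Try each offset into the search buffer:
  offset=1 (pos 6, char 'b'): match length 0
  offset=2 (pos 5, char 'd'): match length 1
  offset=3 (pos 4, char 'b'): match length 0
  offset=4 (pos 3, char 'b'): match length 0
  offset=5 (pos 2, char 'd'): match length 1
  offset=6 (pos 1, char 'd'): match length 2
  offset=7 (pos 0, char 'd'): match length 3
Longest match has length 3 at offset 7.
next_char = character at position 7 + 3 = 10 -> 'd'

Best match: offset=7, length=3 (matching 'ddd' starting at position 0)
LZ77 triple: (7, 3, 'd')


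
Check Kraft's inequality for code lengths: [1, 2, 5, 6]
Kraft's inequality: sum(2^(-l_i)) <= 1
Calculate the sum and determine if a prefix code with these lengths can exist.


Sum = 2^(-1) + 2^(-2) + 2^(-5) + 2^(-6)
    = 0.5 + 0.25 + 0.03125 + 0.015625
    = 51/64 = 0.796875
Since 0.796875 <= 1, Kraft's inequality IS satisfied.
A prefix code with these lengths CAN exist.

Kraft sum = 0.796875. Satisfied.


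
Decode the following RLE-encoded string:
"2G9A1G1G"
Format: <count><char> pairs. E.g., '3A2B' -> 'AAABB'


Expanding each <count><char> pair:
  2G -> 'GG'
  9A -> 'AAAAAAAAA'
  1G -> 'G'
  1G -> 'G'

Decoded = GGAAAAAAAAAGG


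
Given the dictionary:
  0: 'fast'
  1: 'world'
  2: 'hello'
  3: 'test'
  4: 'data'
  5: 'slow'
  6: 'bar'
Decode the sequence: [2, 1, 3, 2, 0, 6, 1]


Look up each index in the dictionary:
  2 -> 'hello'
  1 -> 'world'
  3 -> 'test'
  2 -> 'hello'
  0 -> 'fast'
  6 -> 'bar'
  1 -> 'world'

Decoded: "hello world test hello fast bar world"


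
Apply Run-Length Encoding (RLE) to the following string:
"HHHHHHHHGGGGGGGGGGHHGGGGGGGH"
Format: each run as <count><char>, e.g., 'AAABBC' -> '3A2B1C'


Scanning runs left to right:
  i=0: run of 'H' x 8 -> '8H'
  i=8: run of 'G' x 10 -> '10G'
  i=18: run of 'H' x 2 -> '2H'
  i=20: run of 'G' x 7 -> '7G'
  i=27: run of 'H' x 1 -> '1H'

RLE = 8H10G2H7G1H


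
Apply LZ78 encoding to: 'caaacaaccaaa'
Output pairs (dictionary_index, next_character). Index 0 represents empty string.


LZ78 encoding steps:
Dictionary: {0: ''}
Step 1: w='' (idx 0), next='c' -> output (0, 'c'), add 'c' as idx 1
Step 2: w='' (idx 0), next='a' -> output (0, 'a'), add 'a' as idx 2
Step 3: w='a' (idx 2), next='a' -> output (2, 'a'), add 'aa' as idx 3
Step 4: w='c' (idx 1), next='a' -> output (1, 'a'), add 'ca' as idx 4
Step 5: w='a' (idx 2), next='c' -> output (2, 'c'), add 'ac' as idx 5
Step 6: w='ca' (idx 4), next='a' -> output (4, 'a'), add 'caa' as idx 6
Step 7: w='a' (idx 2), end of input -> output (2, '')


Encoded: [(0, 'c'), (0, 'a'), (2, 'a'), (1, 'a'), (2, 'c'), (4, 'a'), (2, '')]


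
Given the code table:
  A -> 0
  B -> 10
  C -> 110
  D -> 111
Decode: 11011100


Decoding:
110 -> C
111 -> D
0 -> A
0 -> A


Result: CDAA


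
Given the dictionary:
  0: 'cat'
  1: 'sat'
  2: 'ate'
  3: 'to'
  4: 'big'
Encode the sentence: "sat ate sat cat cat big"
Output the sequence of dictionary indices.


Look up each word in the dictionary:
  'sat' -> 1
  'ate' -> 2
  'sat' -> 1
  'cat' -> 0
  'cat' -> 0
  'big' -> 4

Encoded: [1, 2, 1, 0, 0, 4]


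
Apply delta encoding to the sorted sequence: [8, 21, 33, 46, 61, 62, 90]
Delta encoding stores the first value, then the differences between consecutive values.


First value: 8
Deltas:
  21 - 8 = 13
  33 - 21 = 12
  46 - 33 = 13
  61 - 46 = 15
  62 - 61 = 1
  90 - 62 = 28


Delta encoded: [8, 13, 12, 13, 15, 1, 28]


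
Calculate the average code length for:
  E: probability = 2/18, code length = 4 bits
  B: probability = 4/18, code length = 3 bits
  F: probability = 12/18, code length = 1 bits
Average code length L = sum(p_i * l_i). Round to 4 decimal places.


Weighted contributions p_i * l_i:
  E: (2/18) * 4 = 8/18
  B: (4/18) * 3 = 12/18
  F: (12/18) * 1 = 12/18
Sum = (8 + 12 + 12)/18 = 32/18

L = 32/18 = 1.7778 bits/symbol


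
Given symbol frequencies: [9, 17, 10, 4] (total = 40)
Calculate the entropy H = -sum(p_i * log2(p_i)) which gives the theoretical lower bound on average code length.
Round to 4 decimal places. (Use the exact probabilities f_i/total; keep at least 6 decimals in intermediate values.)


Per-symbol terms -p_i * log2(p_i) with p_i = f_i/40:
  p = 9/40 = 0.225000: log2(p) = -2.152003, -p*log2(p) = 0.484201
  p = 17/40 = 0.425000: log2(p) = -1.234465, -p*log2(p) = 0.524648
  p = 10/40 = 0.250000: log2(p) = -2.000000, -p*log2(p) = 0.500000
  p = 4/40 = 0.100000: log2(p) = -3.321928, -p*log2(p) = 0.332193
H = 0.484201 + 0.524648 + 0.500000 + 0.332193 = 1.841042

H = 1.841 bits/symbol


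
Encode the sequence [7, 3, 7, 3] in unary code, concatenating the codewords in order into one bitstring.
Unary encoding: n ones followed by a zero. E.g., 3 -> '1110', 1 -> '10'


Encode each number as n ones followed by a terminating 0:
  7 -> 11111110 (8 bits)
  3 -> 1110 (4 bits)
  7 -> 11111110 (8 bits)
  3 -> 1110 (4 bits)
Total length = 8 + 4 + 8 + 4 = 24 bits.

Unary([7, 3, 7, 3]) = 111111101110111111101110 (24 bits)


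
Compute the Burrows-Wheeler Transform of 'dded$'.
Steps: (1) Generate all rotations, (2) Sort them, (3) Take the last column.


Rotations (sorted):
  0: $dded -> last char: d
  1: d$dde -> last char: e
  2: dded$ -> last char: $
  3: ded$d -> last char: d
  4: ed$dd -> last char: d


BWT = de$dd


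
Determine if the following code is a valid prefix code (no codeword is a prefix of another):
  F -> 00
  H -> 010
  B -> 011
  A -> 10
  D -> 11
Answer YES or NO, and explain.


Checking each pair (does one codeword prefix another?):
  F='00' vs H='010': no prefix
  F='00' vs B='011': no prefix
  F='00' vs A='10': no prefix
  F='00' vs D='11': no prefix
  H='010' vs F='00': no prefix
  H='010' vs B='011': no prefix
  H='010' vs A='10': no prefix
  H='010' vs D='11': no prefix
  B='011' vs F='00': no prefix
  B='011' vs H='010': no prefix
  B='011' vs A='10': no prefix
  B='011' vs D='11': no prefix
  A='10' vs F='00': no prefix
  A='10' vs H='010': no prefix
  A='10' vs B='011': no prefix
  A='10' vs D='11': no prefix
  D='11' vs F='00': no prefix
  D='11' vs H='010': no prefix
  D='11' vs B='011': no prefix
  D='11' vs A='10': no prefix
No violation found over all pairs.

YES -- this is a valid prefix code. No codeword is a prefix of any other codeword.


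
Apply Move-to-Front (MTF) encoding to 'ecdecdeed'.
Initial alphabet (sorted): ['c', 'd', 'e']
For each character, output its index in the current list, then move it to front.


MTF encoding:
'e': index 2 in ['c', 'd', 'e'] -> ['e', 'c', 'd']
'c': index 1 in ['e', 'c', 'd'] -> ['c', 'e', 'd']
'd': index 2 in ['c', 'e', 'd'] -> ['d', 'c', 'e']
'e': index 2 in ['d', 'c', 'e'] -> ['e', 'd', 'c']
'c': index 2 in ['e', 'd', 'c'] -> ['c', 'e', 'd']
'd': index 2 in ['c', 'e', 'd'] -> ['d', 'c', 'e']
'e': index 2 in ['d', 'c', 'e'] -> ['e', 'd', 'c']
'e': index 0 in ['e', 'd', 'c'] -> ['e', 'd', 'c']
'd': index 1 in ['e', 'd', 'c'] -> ['d', 'e', 'c']


Output: [2, 1, 2, 2, 2, 2, 2, 0, 1]


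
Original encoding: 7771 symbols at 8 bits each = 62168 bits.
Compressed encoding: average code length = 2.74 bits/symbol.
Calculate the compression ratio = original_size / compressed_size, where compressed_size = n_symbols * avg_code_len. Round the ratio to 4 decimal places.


original_size = n_symbols * orig_bits = 7771 * 8 = 62168 bits
compressed_size = n_symbols * avg_code_len = 7771 * 2.74 = 21292.54 bits
ratio = original_size / compressed_size = 62168 / 21292.54 = 2.9197

Compression ratio = 2.9197
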